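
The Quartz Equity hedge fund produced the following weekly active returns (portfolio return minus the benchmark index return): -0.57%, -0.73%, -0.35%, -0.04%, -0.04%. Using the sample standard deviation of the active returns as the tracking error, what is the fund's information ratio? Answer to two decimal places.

Mean return r̄ = -1.730 / 5 = -0.3460%
Sample std dev = √[0.3849 / 4] = 0.3102%
IR = r̄ / tracking error = -0.3460 / 0.3102 = -1.1154

-1.12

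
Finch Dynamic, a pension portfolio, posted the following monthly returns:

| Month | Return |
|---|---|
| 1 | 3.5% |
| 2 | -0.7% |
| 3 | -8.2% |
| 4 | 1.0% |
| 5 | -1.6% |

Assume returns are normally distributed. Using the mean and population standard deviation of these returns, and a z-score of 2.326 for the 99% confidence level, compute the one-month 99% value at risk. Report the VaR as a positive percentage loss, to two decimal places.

10.29

μ = (3.5 − 0.7 − 8.2 + 1 − 1.6) / 5 = -1.2000%
Σ(r − μ)² = 76.3400; population σ = √(76.3400/5) = 3.9074%
VaR = −(μ − z·σ) = −(-1.2000 − 2.326 × 3.9074) = −(-10.2886) = 10.2886%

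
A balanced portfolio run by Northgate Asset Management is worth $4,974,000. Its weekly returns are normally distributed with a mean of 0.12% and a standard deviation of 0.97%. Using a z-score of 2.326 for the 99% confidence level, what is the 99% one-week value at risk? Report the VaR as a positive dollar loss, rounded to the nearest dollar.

Return at the 99% tail: μ − z·σ = 0.12% − 2.326 × 0.97% = 0.12 − 2.25622 = -2.13622%
VaR = −(-2.13622%) × $4,974,000 = 2.13622% × $4,974,000 = $106,256

$106,256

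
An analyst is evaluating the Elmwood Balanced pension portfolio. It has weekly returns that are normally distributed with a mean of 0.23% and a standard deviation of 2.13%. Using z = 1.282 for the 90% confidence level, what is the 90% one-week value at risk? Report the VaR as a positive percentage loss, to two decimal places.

2.50

VaR (as % loss) = −(μ − z·σ) = −(0.23% − 1.282 × 2.13%) = −(-2.50066%) = 2.50066%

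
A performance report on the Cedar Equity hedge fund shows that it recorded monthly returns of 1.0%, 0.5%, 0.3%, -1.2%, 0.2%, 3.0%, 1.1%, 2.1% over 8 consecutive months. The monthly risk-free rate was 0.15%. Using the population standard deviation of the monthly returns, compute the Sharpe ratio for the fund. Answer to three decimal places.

0.610

r̄ = (1 + 0.5 + 0.3 − 1.2 + 0.2 + 3 + 1.1 + 2.1) / 8 = 0.8750%
Σ(r − r̄)² = (1 − 0.8750)² + (0.5 − 0.8750)² + (0.3 − 0.8750)² + … = 11.3150
population σ = √(11.3150 / 8) = √1.4144 = 1.1893%
Sharpe = (r̄ − rf) / σ = (0.8750 − 0.15) / 1.1893 = 0.7250 / 1.1893 = 0.6096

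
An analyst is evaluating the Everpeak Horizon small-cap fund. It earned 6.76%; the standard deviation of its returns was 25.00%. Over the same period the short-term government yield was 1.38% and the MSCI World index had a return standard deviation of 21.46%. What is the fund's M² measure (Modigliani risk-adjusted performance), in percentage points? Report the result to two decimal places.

6.00

Sharpe = (Rp − Rf) / σp = (6.76% − 1.38%) / 25.00% = 0.2152
M² = Rf + Sharpe × σm = 1.38% + 0.2152 × 21.46% = 5.9982%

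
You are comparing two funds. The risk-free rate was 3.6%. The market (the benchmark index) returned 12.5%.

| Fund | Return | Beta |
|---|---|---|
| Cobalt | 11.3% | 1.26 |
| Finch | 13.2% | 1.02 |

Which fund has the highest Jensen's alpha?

Finch

Cobalt: α = 11.3% − [3.6% + 1.26 × (12.5% − 3.6%)] = -3.514
Finch: α = 13.2% − [3.6% + 1.02 × (12.5% − 3.6%)] = 0.522
Highest: Finch (0.522).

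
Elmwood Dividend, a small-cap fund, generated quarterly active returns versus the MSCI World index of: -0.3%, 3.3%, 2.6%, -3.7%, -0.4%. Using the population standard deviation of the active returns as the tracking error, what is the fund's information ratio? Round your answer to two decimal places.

0.12

r̄ = (-0.3 + 3.3 + 2.6 − 3.7 − 0.4) / 5 = 0.3000%
Σ(r − r̄)² = 31.1400; population σ = √(31.1400/5) = 2.4956%
IR = r̄ / tracking error = 0.3000 / 2.4956 = 0.1202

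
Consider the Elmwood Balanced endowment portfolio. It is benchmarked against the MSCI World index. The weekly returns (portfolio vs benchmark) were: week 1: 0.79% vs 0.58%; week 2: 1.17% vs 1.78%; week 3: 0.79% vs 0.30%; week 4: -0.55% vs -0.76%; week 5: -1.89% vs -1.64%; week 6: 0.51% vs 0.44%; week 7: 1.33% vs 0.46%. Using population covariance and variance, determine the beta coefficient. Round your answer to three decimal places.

0.958

r̄p = 0.3071%,  r̄m = 0.1657%
Cov = Σ(rp − r̄p)(rm − r̄m) / 7 = 0.9679
Var(rm) = Σ(rm − r̄m)² / 7 = 1.0107
β = Cov / Var = 0.9679 / 1.0107 = 0.9577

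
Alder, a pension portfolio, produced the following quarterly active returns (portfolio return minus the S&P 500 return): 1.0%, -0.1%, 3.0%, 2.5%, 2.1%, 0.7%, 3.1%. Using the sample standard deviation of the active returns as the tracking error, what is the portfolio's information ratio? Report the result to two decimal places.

1.42

Mean return r̄ = 12.30 / 7 = 1.7571%
Σ(r − r̄)² = (1 − 1.7571)² + (-0.1 − 1.7571)² + (3 − 1.7571)² + … = 9.1571
sample σ = √(9.1571 / 6) = √1.5262 = 1.2354%
IR = r̄ / tracking error = 1.7571 / 1.2354 = 1.4223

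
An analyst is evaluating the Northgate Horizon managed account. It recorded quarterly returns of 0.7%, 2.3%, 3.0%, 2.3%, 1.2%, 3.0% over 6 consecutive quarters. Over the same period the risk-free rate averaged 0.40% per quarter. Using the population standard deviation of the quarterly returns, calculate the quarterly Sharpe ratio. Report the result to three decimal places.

Mean return r̄ = 12.50 / 6 = 2.0833%
Population σ = √[Σ(r − r̄)² / 6] = √[4.4683 / 6] = √0.7447 = 0.8630%
Sharpe = (r̄ − rf) / σ = (2.0833 − 0.4) / 0.8630 = 1.6833 / 0.8630 = 1.9505

1.951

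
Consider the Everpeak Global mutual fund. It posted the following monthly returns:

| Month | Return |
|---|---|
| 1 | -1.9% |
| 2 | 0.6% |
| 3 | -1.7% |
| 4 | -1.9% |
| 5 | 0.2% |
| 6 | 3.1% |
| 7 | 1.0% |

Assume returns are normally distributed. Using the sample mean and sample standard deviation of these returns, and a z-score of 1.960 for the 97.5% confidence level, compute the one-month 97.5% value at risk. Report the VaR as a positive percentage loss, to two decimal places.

3.76

r̄ = (-1.9 + 0.6 − 1.7 − 1.9 + 0.2 + 3.1 + 1) / 7 = -0.0857%
Σ(r − r̄)² = 21.0686; sample σ = √(21.0686/6) = 1.8739%
VaR = −(r̄ − z·σ) = −(-0.0857 − 1.960 × 1.8739) = −(-3.7585) = 3.7585%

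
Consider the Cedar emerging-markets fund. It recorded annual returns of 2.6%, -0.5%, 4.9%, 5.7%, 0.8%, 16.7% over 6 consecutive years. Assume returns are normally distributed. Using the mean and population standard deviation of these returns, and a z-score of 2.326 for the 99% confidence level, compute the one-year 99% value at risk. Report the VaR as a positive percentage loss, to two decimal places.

r̄ = (2.6 − 0.5 + 4.9 + 5.7 + 0.8 + 16.7) / 6 = 30.20 / 6 = 5.0333%
Σ(r − r̄)² = (2.6 − 5.0333)² + (-0.5 − 5.0333)² + (4.9 − 5.0333)² + … = 191.0333
σ = √[191.0333 / 6] = 5.6426%
VaR = −(r̄ − z·σ) = −(5.0333 − 2.326 × 5.6426) = −(-8.0914) = 8.0914%

8.09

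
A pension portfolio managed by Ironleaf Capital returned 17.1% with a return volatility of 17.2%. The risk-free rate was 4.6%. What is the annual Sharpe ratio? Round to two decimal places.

Sharpe = (Rp − Rf) / σp = (17.1% − 4.6%) / 17.2% = 12.50% / 17.2% = 0.7267

0.73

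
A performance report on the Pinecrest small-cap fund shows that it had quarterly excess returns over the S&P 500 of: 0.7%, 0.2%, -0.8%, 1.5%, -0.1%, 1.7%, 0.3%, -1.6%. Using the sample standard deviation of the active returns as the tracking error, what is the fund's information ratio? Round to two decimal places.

r̄ = (0.7 + 0.2 − 0.8 + 1.5 − 0.1 + 1.7 + 0.3 − 1.6) / 8 = 0.2375%
Sample σ = √[Σ(r − r̄)² / 7] = √[8.5188 / 7] = √1.2170 = 1.1032%
IR = r̄ / tracking error = 0.2375 / 1.1032 = 0.2153

0.22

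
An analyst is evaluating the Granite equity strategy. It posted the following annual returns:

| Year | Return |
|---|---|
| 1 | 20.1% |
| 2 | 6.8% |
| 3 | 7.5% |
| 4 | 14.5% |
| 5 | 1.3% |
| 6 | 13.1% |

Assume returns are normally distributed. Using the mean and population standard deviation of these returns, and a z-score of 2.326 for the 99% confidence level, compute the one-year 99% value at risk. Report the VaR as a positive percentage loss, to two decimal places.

3.61

Mean return r̄ = 63.30 / 6 = 10.5500%
Population std dev = √[222.2350 / 6] = 6.0860%
VaR = −(r̄ − z·σ) = −(10.5500 − 2.326 × 6.0860) = −(-3.6060) = 3.6060%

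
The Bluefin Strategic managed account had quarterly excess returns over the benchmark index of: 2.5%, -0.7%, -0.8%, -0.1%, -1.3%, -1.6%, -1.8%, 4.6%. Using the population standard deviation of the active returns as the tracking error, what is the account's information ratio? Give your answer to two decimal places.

μ = (2.5 − 0.7 − 0.8 − 0.1 − 1.3 − 1.6 − 1.8 + 4.6) / 8 = 0.80 / 8 = 0.1000%
Σ(r − μ)² = 35.9600; population σ = √(35.9600/8) = 2.1201%
IR = μ / tracking error = 0.1000 / 2.1201 = 0.0472

0.05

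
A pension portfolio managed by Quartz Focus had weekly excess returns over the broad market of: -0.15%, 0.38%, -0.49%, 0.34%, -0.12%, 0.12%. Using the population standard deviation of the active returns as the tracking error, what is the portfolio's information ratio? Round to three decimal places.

Mean return μ = 0.080 / 6 = 0.0133%
Population σ = √[Σ(r − μ)² / 6] = √[0.5503 / 6] = √0.0917 = 0.3028%
IR = μ / tracking error = 0.0133 / 0.3028 = 0.0439

0.044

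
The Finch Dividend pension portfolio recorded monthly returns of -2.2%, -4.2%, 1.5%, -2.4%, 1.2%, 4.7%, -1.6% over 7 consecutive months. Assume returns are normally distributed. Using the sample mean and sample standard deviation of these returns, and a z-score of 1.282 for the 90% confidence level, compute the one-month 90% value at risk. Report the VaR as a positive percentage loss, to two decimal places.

4.32

Mean return r̄ = -3.00 / 7 = -0.4286%
Sample σ = √[Σ(r − r̄)² / 6] = √[55.2943 / 6] = √9.2157 = 3.0357%
VaR = −(r̄ − z·σ) = −(-0.4286 − 1.282 × 3.0357) = −(-4.3204) = 4.3204%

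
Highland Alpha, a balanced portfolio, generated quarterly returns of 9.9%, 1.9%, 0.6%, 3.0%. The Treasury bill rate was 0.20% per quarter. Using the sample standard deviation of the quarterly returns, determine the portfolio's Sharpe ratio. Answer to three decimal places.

Mean return μ = 15.40 / 4 = 3.8500%
Σ(r − μ)² = 51.6900; sample σ = √(51.6900/3) = 4.1509%
Sharpe = (μ − rf) / σ = (3.8500 − 0.2) / 4.1509 = 3.6500 / 4.1509 = 0.8793

0.879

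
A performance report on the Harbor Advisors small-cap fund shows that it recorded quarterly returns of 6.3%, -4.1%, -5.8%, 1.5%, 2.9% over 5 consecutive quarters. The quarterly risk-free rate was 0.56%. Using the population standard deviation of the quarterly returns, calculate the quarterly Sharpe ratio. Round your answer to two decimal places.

r̄ = (6.3 − 4.1 − 5.8 + 1.5 + 2.9) / 5 = 0.80 / 5 = 0.1600%
Σ(r − r̄)² = 100.6720; population σ = √(100.6720/5) = 4.4871%
Sharpe = (r̄ − rf) / σ = (0.1600 − 0.56) / 4.4871 = -0.4000 / 4.4871 = -0.0891

-0.09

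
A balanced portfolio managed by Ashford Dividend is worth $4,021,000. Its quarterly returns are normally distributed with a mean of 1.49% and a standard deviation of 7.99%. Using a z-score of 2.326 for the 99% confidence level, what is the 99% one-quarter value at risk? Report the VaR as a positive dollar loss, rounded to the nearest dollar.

$687,379

Return at the 99% tail: μ − z·σ = 1.49% − 2.326 × 7.99% = 1.49 − 18.58474 = -17.09474%
VaR = −(-17.09474%) × $4,021,000 = 17.09474% × $4,021,000 = $687,379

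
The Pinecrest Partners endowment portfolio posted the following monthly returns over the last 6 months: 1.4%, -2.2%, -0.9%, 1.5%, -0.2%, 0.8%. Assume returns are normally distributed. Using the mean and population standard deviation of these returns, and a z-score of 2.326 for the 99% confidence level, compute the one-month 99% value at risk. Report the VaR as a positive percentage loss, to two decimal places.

Mean return μ = 0.40 / 6 = 0.0667%
Σ(r − μ)² = (1.4 − 0.0667)² + (-2.2 − 0.0667)² + … = 10.5133
σ = √[10.5133 / 6] = 1.3237%
VaR = −(μ − z·σ) = −(0.0667 − 2.326 × 1.3237) = −(-3.0122) = 3.0122%

3.01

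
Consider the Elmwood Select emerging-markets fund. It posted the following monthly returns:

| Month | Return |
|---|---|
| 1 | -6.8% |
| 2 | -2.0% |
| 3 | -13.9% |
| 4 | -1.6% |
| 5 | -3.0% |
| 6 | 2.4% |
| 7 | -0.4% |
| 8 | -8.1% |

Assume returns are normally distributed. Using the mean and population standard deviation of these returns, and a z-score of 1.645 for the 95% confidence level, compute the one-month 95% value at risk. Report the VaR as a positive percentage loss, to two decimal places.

12.13

Mean return r̄ = -33.40 / 8 = -4.1750%
Σ(r − r̄)² = 187.0950; population σ = √(187.0950/8) = 4.8360%
VaR = −(r̄ − z·σ) = −(-4.1750 − 1.645 × 4.8360) = −(-12.1302) = 12.1302%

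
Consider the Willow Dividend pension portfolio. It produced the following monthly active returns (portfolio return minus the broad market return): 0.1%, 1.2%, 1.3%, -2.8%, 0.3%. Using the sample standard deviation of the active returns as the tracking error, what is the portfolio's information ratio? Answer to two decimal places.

r̄ = (0.1 + 1.2 + 1.3 − 2.8 + 0.3) / 5 = 0.10 / 5 = 0.0200%
Sample std dev = √[11.0680 / 4] = 1.6634%
IR = r̄ / tracking error = 0.0200 / 1.6634 = 0.0120

0.01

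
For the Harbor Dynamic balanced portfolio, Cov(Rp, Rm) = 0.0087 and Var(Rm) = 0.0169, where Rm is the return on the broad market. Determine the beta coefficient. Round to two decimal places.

β = Cov(Rp, Rm) / Var(Rm) = 0.0087 / 0.0169 = 0.5148

0.51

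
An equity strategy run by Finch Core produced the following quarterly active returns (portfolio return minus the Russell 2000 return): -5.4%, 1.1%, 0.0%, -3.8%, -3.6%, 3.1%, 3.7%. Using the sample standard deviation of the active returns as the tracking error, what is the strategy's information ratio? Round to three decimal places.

r̄ = (-5.4 + 1.1 + 0 − 3.8 − 3.6 + 3.1 + 3.7) / 7 = -0.7000%
Σ(r − r̄)² = (-5.4 − (-0.7000))² + (1.1 − (-0.7000))² + (0 − (-0.7000))² + … = 77.6400
sample σ = √(77.6400 / 6) = √12.9400 = 3.5972%
IR = r̄ / tracking error = -0.7000 / 3.5972 = -0.1946

-0.195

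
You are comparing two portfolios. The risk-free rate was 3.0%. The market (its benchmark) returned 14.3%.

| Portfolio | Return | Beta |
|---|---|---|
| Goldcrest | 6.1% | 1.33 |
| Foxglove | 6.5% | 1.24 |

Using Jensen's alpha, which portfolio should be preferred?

Foxglove

Goldcrest: α = 6.1% − [3.0% + 1.33 × (14.3% − 3.0%)] = -11.929
Foxglove: α = 6.5% − [3.0% + 1.24 × (14.3% − 3.0%)] = -10.512
Highest: Foxglove (-10.512).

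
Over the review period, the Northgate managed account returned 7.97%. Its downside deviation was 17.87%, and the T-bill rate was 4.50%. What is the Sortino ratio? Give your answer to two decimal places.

Sortino = (Rp − Rf) / σd = (7.97% − 4.50%) / 17.87% = 3.47% / 17.87% = 0.1942

0.19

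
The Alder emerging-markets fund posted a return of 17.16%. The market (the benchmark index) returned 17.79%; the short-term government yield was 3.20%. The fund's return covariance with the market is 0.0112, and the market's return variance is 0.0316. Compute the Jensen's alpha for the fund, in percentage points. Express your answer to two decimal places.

8.79

β = Cov / Var = 0.0112 / 0.0316 = 0.3544
E[R] = Rf + β(Rm − Rf) = 3.20% + 0.3544 × (17.79% − 3.20%) = 8.3707%
α = Rp − E[R] = 17.16% − 8.3707% = 8.7893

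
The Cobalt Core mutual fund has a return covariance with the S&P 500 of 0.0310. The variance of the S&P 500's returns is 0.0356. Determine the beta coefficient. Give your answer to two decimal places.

0.87

β = Cov(Rp, Rm) / Var(Rm) = 0.0310 / 0.0356 = 0.8708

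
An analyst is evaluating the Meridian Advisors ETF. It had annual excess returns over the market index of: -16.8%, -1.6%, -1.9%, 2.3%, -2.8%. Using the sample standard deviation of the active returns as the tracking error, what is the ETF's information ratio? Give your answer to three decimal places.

μ = (-16.8 − 1.6 − 1.9 + 2.3 − 2.8) / 5 = -20.80 / 5 = -4.1600%
Σ(r − μ)² = (-16.8 − (-4.1600))² + (-1.6 − (-4.1600))² + … = 215.0120
sample σ = √(215.0120 / 4) = √53.7530 = 7.3316%
IR = μ / tracking error = -4.1600 / 7.3316 = -0.5674

-0.567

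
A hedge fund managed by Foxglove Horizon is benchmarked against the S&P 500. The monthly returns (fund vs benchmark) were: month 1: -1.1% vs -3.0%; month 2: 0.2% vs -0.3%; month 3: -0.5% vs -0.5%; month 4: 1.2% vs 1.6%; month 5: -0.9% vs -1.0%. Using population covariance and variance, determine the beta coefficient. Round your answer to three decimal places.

r̄p = -0.2200%,  r̄m = -0.6400%
Cov = Σ(rp − r̄p)(rm − r̄m) / 5 = 1.1212
Var(rm) = Σ(rm − r̄m)² / 5 = 2.1704
β = Cov / Var = 1.1212 / 2.1704 = 0.5166

0.517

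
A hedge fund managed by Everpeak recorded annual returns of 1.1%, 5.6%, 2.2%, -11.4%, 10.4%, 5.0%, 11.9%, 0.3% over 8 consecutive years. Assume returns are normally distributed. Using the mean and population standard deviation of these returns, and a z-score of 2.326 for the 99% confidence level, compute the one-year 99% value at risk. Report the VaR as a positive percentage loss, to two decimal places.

12.54

Mean return r̄ = 25.10 / 8 = 3.1375%
Σ(r − r̄)² = (1.1 − 3.1375)² + (5.6 − 3.1375)² + … = 363.4788
σ = √[363.4788 / 8] = 6.7405%
VaR = −(r̄ − z·σ) = −(3.1375 − 2.326 × 6.7405) = −(-12.5409) = 12.5409%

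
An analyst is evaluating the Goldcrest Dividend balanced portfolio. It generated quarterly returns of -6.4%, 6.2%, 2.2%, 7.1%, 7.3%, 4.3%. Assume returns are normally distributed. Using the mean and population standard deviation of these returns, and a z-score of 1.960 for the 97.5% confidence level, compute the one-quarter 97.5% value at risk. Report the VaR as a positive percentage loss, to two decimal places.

r̄ = (-6.4 + 6.2 + 2.2 + 7.1 + 7.3 + 4.3) / 6 = 20.70 / 6 = 3.4500%
Population σ = √[Σ(r − r̄)² / 6] = √[135.0150 / 6] = √22.5025 = 4.7437%
VaR = −(r̄ − z·σ) = −(3.4500 − 1.960 × 4.7437) = −(-5.8477) = 5.8477%

5.85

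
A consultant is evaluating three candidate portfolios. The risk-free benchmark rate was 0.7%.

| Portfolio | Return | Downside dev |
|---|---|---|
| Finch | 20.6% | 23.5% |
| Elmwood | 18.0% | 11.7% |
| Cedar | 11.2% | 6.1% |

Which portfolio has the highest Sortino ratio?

Cedar

Finch: Sortino ratio = (20.6% − 0.7%) / 23.5% = 0.847
Elmwood: Sortino ratio = (18.0% − 0.7%) / 11.7% = 1.479
Cedar: Sortino ratio = (11.2% − 0.7%) / 6.1% = 1.721
Highest: Cedar (1.721).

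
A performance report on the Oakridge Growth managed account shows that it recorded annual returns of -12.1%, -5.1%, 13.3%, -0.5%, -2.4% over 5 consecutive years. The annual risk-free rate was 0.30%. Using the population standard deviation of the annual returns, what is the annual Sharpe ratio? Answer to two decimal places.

Mean return r̄ = -6.80 / 5 = -1.3600%
Σ(r − r̄)² = (-12.1 − (-1.3600))² + (-5.1 − (-1.3600))² + … = 346.0720
σ = √[346.0720 / 5] = 8.3195%
Sharpe = (r̄ − rf) / σ = (-1.3600 − 0.3) / 8.3195 = -1.6600 / 8.3195 = -0.1995

-0.20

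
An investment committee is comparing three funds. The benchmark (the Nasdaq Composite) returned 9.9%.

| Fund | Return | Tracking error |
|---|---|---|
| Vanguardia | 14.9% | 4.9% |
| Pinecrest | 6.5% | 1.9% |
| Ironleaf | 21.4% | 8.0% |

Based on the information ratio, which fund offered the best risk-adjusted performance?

Ironleaf

Vanguardia: IR = (14.9% − 9.9%) / 4.9% = 1.020
Pinecrest: IR = (6.5% − 9.9%) / 1.9% = -1.789
Ironleaf: IR = (21.4% − 9.9%) / 8.0% = 1.438
Highest: Ironleaf (1.438).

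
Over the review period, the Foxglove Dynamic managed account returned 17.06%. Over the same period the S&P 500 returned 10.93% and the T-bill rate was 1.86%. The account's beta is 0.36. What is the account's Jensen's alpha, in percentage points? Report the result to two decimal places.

CAPM expected return = Rf + β(Rm − Rf) = 1.86% + 0.36 × (10.93% − 1.86%) = 1.86 + 0.36 × 9.07 = 5.1252%
Jensen's α = Rp − E[R] = 17.06% − 5.1252% = 11.9348

11.93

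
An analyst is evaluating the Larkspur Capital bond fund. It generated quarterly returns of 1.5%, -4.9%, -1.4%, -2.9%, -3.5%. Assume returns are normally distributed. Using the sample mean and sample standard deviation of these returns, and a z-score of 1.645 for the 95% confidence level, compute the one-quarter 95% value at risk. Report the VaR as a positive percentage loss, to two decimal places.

6.25

Mean return μ = -11.20 / 5 = -2.2400%
Σ(r − μ)² = (1.5 − (-2.2400))² + (-4.9 − (-2.2400))² + … = 23.7920
σ = √[23.7920 / 4] = 2.4389%
VaR = −(μ − z·σ) = −(-2.2400 − 1.645 × 2.4389) = −(-6.2520) = 6.2520%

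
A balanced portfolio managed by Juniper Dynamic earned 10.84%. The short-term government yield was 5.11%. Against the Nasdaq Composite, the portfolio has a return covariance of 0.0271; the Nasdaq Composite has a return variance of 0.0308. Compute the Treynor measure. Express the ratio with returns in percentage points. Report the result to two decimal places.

β = Cov / Var = 0.0271 / 0.0308 = 0.8799
Treynor = (Rp − Rf) / β = (10.84% − 5.11%) / 0.8799 = 5.73 / 0.8799 = 6.5121

6.51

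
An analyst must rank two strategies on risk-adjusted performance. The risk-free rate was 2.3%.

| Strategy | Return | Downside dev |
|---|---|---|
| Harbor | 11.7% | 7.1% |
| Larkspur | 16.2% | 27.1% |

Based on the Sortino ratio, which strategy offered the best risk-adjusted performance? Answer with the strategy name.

Harbor: Sortino ratio = (11.7% − 2.3%) / 7.1% = 1.324
Larkspur: Sortino ratio = (16.2% − 2.3%) / 27.1% = 0.513
Highest: Harbor (1.324).

Harbor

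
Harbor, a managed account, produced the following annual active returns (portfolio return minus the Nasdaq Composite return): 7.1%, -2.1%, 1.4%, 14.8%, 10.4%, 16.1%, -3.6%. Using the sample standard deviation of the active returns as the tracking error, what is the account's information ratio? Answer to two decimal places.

0.79

μ = (7.1 − 2.1 + 1.4 + 14.8 + 10.4 + 16.1 − 3.6) / 7 = 6.3000%
Sample std dev = √[378.3200 / 6] = 7.9406%
IR = μ / tracking error = 6.3000 / 7.9406 = 0.7934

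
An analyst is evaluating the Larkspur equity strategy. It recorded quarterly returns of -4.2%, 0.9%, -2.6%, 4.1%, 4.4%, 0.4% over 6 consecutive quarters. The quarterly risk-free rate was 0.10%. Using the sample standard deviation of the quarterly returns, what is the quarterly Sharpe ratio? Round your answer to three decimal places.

0.115

μ = (-4.2 + 0.9 − 2.6 + 4.1 + 4.4 + 0.4) / 6 = 0.5000%
Σ(r − μ)² = (-4.2 − 0.5000)² + (0.9 − 0.5000)² + (-2.6 − 0.5000)² + … = 60.0400
sample σ = √(60.0400 / 5) = √12.0080 = 3.4653%
Sharpe = (μ − rf) / σ = (0.5000 − 0.1) / 3.4653 = 0.4000 / 3.4653 = 0.1154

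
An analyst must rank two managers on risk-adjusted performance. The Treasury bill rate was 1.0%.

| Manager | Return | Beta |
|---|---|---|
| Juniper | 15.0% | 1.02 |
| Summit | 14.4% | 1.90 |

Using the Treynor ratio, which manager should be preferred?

Juniper: Treynor = (15.0% − 1.0%) / 1.02 = 13.725
Summit: Treynor = (14.4% − 1.0%) / 1.90 = 7.053
Highest: Juniper (13.725).

Juniper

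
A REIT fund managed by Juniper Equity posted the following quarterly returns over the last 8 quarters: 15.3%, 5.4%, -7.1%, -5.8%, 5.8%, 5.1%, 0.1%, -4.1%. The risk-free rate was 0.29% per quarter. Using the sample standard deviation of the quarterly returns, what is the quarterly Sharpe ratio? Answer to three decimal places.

0.206

Mean return r̄ = 14.70 / 8 = 1.8375%
Sample std dev = √[396.7588 / 7] = 7.5286%
Sharpe = (r̄ − rf) / σ = (1.8375 − 0.29) / 7.5286 = 1.5475 / 7.5286 = 0.2055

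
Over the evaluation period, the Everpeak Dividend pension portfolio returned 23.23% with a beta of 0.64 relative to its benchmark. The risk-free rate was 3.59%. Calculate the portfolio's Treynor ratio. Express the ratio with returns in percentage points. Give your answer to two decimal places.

30.69

Treynor = (Rp − Rf) / β = (23.23% − 3.59%) / 0.64 = 19.64 / 0.64 = 30.6875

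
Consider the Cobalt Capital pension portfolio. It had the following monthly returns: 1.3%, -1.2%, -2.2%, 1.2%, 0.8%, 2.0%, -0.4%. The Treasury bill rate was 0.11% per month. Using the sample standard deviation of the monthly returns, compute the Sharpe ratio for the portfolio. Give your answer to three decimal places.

0.069

r̄ = (1.3 − 1.2 − 2.2 + 1.2 + 0.8 + 2 − 0.4) / 7 = 0.2143%
Σ(r − r̄)² = (1.3 − 0.2143)² + (-1.2 − 0.2143)² + (-2.2 − 0.2143)² + … = 13.8886
σ = √[13.8886 / 6] = 1.5214%
Sharpe = (r̄ − rf) / σ = (0.2143 − 0.11) / 1.5214 = 0.1043 / 1.5214 = 0.0686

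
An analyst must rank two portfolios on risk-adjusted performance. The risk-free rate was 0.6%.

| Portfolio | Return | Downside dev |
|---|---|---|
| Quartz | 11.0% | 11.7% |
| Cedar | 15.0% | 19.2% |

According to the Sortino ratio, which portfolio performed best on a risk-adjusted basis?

Quartz

Quartz: Sortino ratio = (11.0% − 0.6%) / 11.7% = 0.889
Cedar: Sortino ratio = (15.0% − 0.6%) / 19.2% = 0.750
Highest: Quartz (0.889).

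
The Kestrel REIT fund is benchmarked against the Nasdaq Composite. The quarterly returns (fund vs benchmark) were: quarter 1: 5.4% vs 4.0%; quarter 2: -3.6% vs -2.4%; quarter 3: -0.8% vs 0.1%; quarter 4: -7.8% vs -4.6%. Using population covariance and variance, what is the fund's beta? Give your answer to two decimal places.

1.50

r̄p = -1.7000%,  r̄m = -0.7250%
Cov = Σ(rp − r̄p)(rm − r̄m) / 4 = 15.2775
Var(rm) = Σ(rm − r̄m)² / 4 = 10.2069
β = Cov / Var = 15.2775 / 10.2069 = 1.4968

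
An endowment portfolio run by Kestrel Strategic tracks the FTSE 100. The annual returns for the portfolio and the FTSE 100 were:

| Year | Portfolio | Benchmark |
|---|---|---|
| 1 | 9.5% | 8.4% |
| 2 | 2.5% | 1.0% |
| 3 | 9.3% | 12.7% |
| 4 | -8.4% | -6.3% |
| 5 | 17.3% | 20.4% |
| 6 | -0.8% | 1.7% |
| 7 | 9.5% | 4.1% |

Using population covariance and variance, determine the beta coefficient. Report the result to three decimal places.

0.899

r̄p = 5.5571%,  r̄m = 6.0000%
Cov = Σ(rp − r̄p)(rm − r̄m) / 7 = 58.6343
Var(rm) = Σ(rm − r̄m)² / 7 = 65.2000
β = Cov / Var = 58.6343 / 65.2000 = 0.8993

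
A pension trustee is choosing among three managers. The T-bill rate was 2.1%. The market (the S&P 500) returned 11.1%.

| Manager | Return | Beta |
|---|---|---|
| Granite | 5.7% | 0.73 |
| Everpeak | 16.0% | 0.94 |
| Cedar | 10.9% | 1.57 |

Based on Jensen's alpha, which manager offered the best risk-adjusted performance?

Granite: α = 5.7% − [2.1% + 0.73 × (11.1% − 2.1%)] = -2.970
Everpeak: α = 16.0% − [2.1% + 0.94 × (11.1% − 2.1%)] = 5.440
Cedar: α = 10.9% − [2.1% + 1.57 × (11.1% − 2.1%)] = -5.330
Highest: Everpeak (5.440).

Everpeak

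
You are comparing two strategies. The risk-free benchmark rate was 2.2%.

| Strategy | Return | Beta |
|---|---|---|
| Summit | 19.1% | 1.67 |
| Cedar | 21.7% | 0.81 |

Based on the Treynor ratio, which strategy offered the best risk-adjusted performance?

Cedar

Summit: Treynor = (19.1% − 2.2%) / 1.67 = 10.120
Cedar: Treynor = (21.7% − 2.2%) / 0.81 = 24.074
Highest: Cedar (24.074).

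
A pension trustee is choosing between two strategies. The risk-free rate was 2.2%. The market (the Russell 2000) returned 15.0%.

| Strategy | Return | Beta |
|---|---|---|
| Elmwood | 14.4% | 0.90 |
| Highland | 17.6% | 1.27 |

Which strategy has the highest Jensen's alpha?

Elmwood

Elmwood: α = 14.4% − [2.2% + 0.90 × (15.0% − 2.2%)] = 0.680
Highland: α = 17.6% − [2.2% + 1.27 × (15.0% − 2.2%)] = -0.856
Highest: Elmwood (0.680).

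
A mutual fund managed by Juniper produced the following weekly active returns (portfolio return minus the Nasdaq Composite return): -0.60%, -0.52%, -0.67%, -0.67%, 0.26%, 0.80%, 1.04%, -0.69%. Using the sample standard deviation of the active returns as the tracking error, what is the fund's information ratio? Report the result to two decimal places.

r̄ = (-0.6 − 0.52 − 0.67 − 0.67 + 0.26 + 0.8 + 1.04 − 0.69) / 8 = -0.1313%
Sample std dev = √[3.6557 / 7] = 0.7227%
IR = r̄ / tracking error = -0.1313 / 0.7227 = -0.1817

-0.18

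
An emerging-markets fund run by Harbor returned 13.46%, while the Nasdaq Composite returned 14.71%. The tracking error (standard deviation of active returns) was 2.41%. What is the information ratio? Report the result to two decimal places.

IR = (Rp − Rb) / TE = (13.46% − 14.71%) / 2.41% = -1.25% / 2.41% = -0.5187

-0.52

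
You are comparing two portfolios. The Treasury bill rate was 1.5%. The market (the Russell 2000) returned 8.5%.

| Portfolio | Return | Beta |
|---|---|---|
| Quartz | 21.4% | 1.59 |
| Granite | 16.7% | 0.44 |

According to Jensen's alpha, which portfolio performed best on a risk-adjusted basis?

Quartz: α = 21.4% − [1.5% + 1.59 × (8.5% − 1.5%)] = 8.770
Granite: α = 16.7% − [1.5% + 0.44 × (8.5% − 1.5%)] = 12.120
Highest: Granite (12.120).

Granite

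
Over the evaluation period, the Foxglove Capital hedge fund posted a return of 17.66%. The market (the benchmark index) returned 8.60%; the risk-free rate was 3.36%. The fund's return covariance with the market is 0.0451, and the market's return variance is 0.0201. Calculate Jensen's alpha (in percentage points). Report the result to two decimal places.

β = Cov / Var = 0.0451 / 0.0201 = 2.2438
E[R] = Rf + β(Rm − Rf) = 3.36% + 2.2438 × (8.60% − 3.36%) = 15.1175%
α = Rp − E[R] = 17.66% − 15.1175% = 2.5425

2.54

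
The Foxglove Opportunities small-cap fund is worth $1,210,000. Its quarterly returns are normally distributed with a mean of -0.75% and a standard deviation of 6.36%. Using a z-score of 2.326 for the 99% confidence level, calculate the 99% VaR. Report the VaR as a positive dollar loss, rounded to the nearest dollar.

Return at the 99% tail: μ − z·σ = -0.75% − 2.326 × 6.36% = -0.75 − 14.79336 = -15.54336%
VaR = −(-15.54336%) × $1,210,000 = 15.54336% × $1,210,000 = $188,075

$188,075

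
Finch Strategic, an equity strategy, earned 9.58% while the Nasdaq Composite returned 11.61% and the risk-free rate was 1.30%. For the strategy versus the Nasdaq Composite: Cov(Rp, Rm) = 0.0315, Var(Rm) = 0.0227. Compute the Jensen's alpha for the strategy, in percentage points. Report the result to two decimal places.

β = Cov / Var = 0.0315 / 0.0227 = 1.3877
E[R] = Rf + β(Rm − Rf) = 1.30% + 1.3877 × (11.61% − 1.30%) = 15.6072%
α = Rp − E[R] = 9.58% − 15.6072% = -6.0272

-6.03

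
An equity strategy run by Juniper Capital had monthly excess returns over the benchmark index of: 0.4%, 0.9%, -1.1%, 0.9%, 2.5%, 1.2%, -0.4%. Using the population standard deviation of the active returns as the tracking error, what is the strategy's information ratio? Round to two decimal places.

0.59

Mean return r̄ = 4.40 / 7 = 0.6286%
Σ(r − r̄)² = (0.4 − 0.6286)² + (0.9 − 0.6286)² + … = 8.0743
σ = √[8.0743 / 7] = 1.0740%
IR = r̄ / tracking error = 0.6286 / 1.0740 = 0.5853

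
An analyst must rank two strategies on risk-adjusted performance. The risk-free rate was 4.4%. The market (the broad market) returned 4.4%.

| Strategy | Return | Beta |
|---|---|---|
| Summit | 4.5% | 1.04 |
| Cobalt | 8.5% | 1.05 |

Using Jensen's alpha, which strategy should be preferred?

Summit: α = 4.5% − [4.4% + 1.04 × (4.4% − 4.4%)] = 0.100
Cobalt: α = 8.5% − [4.4% + 1.05 × (4.4% − 4.4%)] = 4.100
Highest: Cobalt (4.100).

Cobalt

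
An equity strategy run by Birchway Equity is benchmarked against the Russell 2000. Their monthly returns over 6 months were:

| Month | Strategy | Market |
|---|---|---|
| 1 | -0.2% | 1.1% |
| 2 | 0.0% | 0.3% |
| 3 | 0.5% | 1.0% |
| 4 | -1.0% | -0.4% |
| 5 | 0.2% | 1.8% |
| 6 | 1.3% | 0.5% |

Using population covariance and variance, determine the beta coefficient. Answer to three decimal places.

0.389

r̄p = 0.1333%,  r̄m = 0.7167%
Cov = Σ(rp − r̄p)(rm − r̄m) / 6 = 0.1861
Var(rm) = Σ(rm − r̄m)² / 6 = 0.4781
β = Cov / Var = 0.1861 / 0.4781 = 0.3892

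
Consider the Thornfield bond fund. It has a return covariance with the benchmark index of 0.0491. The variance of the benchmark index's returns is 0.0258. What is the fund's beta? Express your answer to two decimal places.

β = Cov(Rp, Rm) / Var(Rm) = 0.0491 / 0.0258 = 1.9031

1.90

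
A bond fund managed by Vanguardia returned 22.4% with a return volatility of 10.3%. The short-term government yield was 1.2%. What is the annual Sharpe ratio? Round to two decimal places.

2.06

Sharpe = (Rp − Rf) / σp = (22.4% − 1.2%) / 10.3% = 21.20% / 10.3% = 2.0583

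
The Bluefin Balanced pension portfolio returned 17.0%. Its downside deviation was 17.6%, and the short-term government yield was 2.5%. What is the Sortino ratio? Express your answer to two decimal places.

Sortino = (Rp − Rf) / σd = (17.0% − 2.5%) / 17.6% = 14.50% / 17.6% = 0.8239

0.82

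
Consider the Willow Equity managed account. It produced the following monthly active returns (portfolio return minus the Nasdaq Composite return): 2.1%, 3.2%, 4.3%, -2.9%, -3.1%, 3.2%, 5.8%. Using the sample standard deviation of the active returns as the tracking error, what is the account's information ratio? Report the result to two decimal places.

0.52

Mean return μ = 12.60 / 7 = 1.8000%
Σ(r − μ)² = (2.1 − 1.8000)² + (3.2 − 1.8000)² + (4.3 − 1.8000)² + … = 72.3600
σ = √[72.3600 / 6] = 3.4728%
IR = μ / tracking error = 1.8000 / 3.4728 = 0.5183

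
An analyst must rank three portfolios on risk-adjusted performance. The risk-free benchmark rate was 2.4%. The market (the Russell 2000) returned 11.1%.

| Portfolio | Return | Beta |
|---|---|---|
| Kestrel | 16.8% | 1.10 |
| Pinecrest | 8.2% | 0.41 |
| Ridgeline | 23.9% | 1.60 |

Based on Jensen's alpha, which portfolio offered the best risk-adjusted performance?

Kestrel: α = 16.8% − [2.4% + 1.10 × (11.1% − 2.4%)] = 4.830
Pinecrest: α = 8.2% − [2.4% + 0.41 × (11.1% − 2.4%)] = 2.233
Ridgeline: α = 23.9% − [2.4% + 1.60 × (11.1% − 2.4%)] = 7.580
Highest: Ridgeline (7.580).

Ridgeline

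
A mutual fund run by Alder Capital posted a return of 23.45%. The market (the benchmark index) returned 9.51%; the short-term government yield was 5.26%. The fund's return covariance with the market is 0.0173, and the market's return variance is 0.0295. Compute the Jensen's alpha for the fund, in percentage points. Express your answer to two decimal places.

β = Cov / Var = 0.0173 / 0.0295 = 0.5864
E[R] = Rf + β(Rm − Rf) = 5.26% + 0.5864 × (9.51% − 5.26%) = 7.7522%
α = Rp − E[R] = 23.45% − 7.7522% = 15.6978

15.70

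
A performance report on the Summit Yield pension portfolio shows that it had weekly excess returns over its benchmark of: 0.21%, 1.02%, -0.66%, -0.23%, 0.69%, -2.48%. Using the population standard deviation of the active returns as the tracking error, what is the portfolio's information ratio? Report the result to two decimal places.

Mean return r̄ = -1.450 / 6 = -0.2417%
Σ(r − r̄)² = 7.8491; population σ = √(7.8491/6) = 1.1438%
IR = r̄ / tracking error = -0.2417 / 1.1438 = -0.2113

-0.21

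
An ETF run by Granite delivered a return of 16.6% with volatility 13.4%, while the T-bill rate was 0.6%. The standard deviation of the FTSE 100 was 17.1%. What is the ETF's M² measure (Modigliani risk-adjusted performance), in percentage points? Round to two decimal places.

21.02

Sharpe = (Rp − Rf) / σp = (16.6% − 0.6%) / 13.4% = 1.1940
M² = Rf + Sharpe × σm = 0.6% + 1.1940 × 17.1% = 21.0174%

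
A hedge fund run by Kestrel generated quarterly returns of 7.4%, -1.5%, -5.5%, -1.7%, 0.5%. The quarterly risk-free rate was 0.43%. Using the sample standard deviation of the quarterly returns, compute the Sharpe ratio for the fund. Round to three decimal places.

-0.124

r̄ = (7.4 − 1.5 − 5.5 − 1.7 + 0.5) / 5 = -0.1600%
Σ(r − r̄)² = (7.4 − (-0.1600))² + (-1.5 − (-0.1600))² + (-5.5 − (-0.1600))² + … = 90.2720
σ = √[90.2720 / 4] = 4.7506%
Sharpe = (r̄ − rf) / σ = (-0.1600 − 0.43) / 4.7506 = -0.5900 / 4.7506 = -0.1242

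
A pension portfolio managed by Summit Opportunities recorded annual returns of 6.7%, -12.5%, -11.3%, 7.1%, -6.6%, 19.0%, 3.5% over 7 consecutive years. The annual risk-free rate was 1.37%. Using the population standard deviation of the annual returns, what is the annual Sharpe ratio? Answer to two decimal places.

r̄ = (6.7 − 12.5 − 11.3 + 7.1 − 6.6 + 19 + 3.5) / 7 = 5.90 / 7 = 0.8429%
Population std dev = √[791.0771 / 7] = 10.6307%
Sharpe = (r̄ − rf) / σ = (0.8429 − 1.37) / 10.6307 = -0.5271 / 10.6307 = -0.0496

-0.05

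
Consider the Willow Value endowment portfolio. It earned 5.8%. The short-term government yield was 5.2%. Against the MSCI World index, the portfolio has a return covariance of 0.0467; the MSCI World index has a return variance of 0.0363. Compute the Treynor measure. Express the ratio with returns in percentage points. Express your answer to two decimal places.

β = Cov / Var = 0.0467 / 0.0363 = 1.2865
Treynor = (Rp − Rf) / β = (5.8% − 5.2%) / 1.2865 = 0.60 / 1.2865 = 0.4664

0.47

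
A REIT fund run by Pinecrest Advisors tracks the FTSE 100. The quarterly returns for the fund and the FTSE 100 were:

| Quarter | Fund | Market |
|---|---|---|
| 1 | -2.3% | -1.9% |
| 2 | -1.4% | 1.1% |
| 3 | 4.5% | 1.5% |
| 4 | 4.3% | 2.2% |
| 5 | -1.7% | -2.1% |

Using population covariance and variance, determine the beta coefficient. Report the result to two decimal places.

1.36

r̄p = 0.6800%,  r̄m = 0.1600%
Cov = Σ(rp − r̄p)(rm − r̄m) / 5 = 4.4132
Var(rm) = Σ(rm − r̄m)² / 5 = 3.2384
β = Cov / Var = 4.4132 / 3.2384 = 1.3628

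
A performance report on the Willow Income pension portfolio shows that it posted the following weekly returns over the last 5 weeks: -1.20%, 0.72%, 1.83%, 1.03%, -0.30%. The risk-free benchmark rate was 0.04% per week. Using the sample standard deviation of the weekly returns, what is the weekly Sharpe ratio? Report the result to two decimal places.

0.32

Mean return μ = 2.080 / 5 = 0.4160%
Sample σ = √[Σ(r − μ)² / 4] = √[5.5929 / 4] = √1.3982 = 1.1825%
Sharpe = (μ − rf) / σ = (0.4160 − 0.04) / 1.1825 = 0.3760 / 1.1825 = 0.3180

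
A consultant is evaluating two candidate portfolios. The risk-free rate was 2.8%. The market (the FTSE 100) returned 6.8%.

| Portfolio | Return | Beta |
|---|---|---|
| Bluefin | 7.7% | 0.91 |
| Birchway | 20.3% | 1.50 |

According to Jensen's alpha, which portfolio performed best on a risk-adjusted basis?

Bluefin: α = 7.7% − [2.8% + 0.91 × (6.8% − 2.8%)] = 1.260
Birchway: α = 20.3% − [2.8% + 1.50 × (6.8% − 2.8%)] = 11.500
Highest: Birchway (11.500).

Birchway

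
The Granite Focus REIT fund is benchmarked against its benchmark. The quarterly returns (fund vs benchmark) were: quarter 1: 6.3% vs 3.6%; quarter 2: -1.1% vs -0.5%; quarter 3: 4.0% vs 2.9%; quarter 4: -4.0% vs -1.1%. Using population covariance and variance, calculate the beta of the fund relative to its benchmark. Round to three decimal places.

r̄p = 1.3000%,  r̄m = 1.2250%
Cov = Σ(rp − r̄p)(rm − r̄m) / 4 = 8.2150
Var(rm) = Σ(rm − r̄m)² / 4 = 4.2069
β = Cov / Var = 8.2150 / 4.2069 = 1.9527

1.953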